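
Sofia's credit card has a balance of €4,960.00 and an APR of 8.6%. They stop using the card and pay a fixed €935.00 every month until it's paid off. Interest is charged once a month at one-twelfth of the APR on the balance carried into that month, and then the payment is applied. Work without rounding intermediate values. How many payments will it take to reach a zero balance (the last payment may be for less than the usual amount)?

Monthly rate r = 8.6%/12 = 0.716667% = 0.00716667.
Recurrence: B ← B·(1+r) − €935.00.
Month 1: interest €35.55; balance after payment €4,060.55.
Month 2: interest €29.10; balance after payment €3,154.65.
Month 3: interest €22.61; balance after payment €2,242.26.
Month 4: interest €16.07; balance after payment €1,323.33.
Month 5: interest €9.48; balance after payment €397.81.
Month 6: interest €2.85; balance after payment €0.00.

6 months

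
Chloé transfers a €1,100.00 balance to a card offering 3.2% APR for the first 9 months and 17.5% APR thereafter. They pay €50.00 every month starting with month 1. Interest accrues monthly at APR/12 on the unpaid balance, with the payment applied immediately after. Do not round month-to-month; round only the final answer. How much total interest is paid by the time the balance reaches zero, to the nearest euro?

Promo months 1–9 at r₀ = 3.2%/12 = 0.00266667; months 10+ at r₁ = 17.5%/12 = 0.0145833.
After month 9: iterate B ← B·(1+r₀) − €50.00 for 9 months → €671.85.
Then at r₁ with €50.00/mo: n₂ = −ln(1 − r₁·B/P)/ln(1+r₁) ≈ 15.06 → 16 more payments.
Total paid = 24·€50.00 + €3.24 = €1,203.24; interest = €1,203.24 − €1,100.00 = €103.24.

€103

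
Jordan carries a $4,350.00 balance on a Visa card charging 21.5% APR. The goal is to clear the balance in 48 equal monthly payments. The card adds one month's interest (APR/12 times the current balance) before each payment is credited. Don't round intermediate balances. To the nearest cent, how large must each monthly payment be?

$135.87

Monthly rate r = 21.5%/12 = 1.79167% = 0.0179167.
Level-payment amortization: P = B₀·r / (1 − (1+r)^(−n)) = 4350.00·0.0179167 / (1 − 1.01792^(−48)).
Denominator 1 − (1+r)^(−48) = 0.573603936.
P = 77.9375 / 0.573603936 ≈ 135.87.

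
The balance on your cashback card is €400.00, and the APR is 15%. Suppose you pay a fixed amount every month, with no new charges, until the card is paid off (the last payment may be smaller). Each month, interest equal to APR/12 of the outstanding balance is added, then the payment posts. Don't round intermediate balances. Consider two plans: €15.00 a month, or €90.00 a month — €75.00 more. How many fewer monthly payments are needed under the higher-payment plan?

28 fewer payments

Monthly rate r = 15%/12 = 1.25% = 0.0125.
At €15.00/mo: n = ⌈−ln(1 − rB₀/P)/ln(1+r)⌉ = 33 payments (last €9.61); total interest = total paid − €400.00 = €89.61.
At €90.00/mo: 5 payments (last €54.24); total interest €14.24.
Payments saved = 33 − 5 = 28.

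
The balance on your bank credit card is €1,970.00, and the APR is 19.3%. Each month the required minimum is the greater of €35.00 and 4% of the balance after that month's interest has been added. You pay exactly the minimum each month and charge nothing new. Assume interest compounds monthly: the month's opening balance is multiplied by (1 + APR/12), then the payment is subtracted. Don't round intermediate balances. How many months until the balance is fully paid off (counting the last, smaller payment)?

65 months

Monthly rate r = 19.3%/12 = 1.60833% = 0.0160833.
While 4% of the post-interest balance exceeds €35.00, each month B ← (B·(1+r))·(1 − 0.04), i.e. B shrinks by the factor (1+r)·0.96 = 0.97544.
This holds for months 1–34. Entering month 35 the balance is €845.83; 4% of the post-interest balance is now below €35.00, so the flat €35.00 minimum applies from here.
From month 35 a fixed €35.00 at rate r clears €845.83 in 31 more payments. Total: 34 + 31 = 65 months.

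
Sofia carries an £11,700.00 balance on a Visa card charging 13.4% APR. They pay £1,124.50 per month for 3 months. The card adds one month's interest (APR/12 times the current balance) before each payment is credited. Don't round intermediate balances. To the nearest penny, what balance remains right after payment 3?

£8,685.03

Monthly rate r = 13.4%/12 = 1.11667% = 0.0111667.
Each month: B ← B·(1+r) − £1,124.50.
Month 1: interest £130.65; balance after payment £10,706.15.
Month 2: interest £119.55; balance after payment £9,701.20.
Month 3: interest £108.33; balance after payment £8,685.03.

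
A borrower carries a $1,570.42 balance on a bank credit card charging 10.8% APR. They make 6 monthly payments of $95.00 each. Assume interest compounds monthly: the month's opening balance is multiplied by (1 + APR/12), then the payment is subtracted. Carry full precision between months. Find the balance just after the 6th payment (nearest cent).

$1,074.17

Monthly rate r = 10.8%/12 = 0.9% = 0.009.
Each month: B ← B·(1+r) − $95.00.
Month 1: interest $14.13; balance after payment $1,489.55.
Month 2: interest $13.41; balance after payment $1,407.96.
Month 3: interest $12.67; balance after payment $1,325.63.
Month 4: interest $11.93; balance after payment $1,242.56.
Month 5: interest $11.18; balance after payment $1,158.75.
Month 6: interest $10.43; balance after payment $1,074.17.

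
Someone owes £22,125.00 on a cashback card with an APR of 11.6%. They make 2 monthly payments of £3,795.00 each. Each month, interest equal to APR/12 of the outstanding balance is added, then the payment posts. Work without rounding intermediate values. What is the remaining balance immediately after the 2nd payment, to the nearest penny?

Monthly rate r = 11.6%/12 = 0.966667% = 0.00966667.
Each month: B ← B·(1+r) − £3,795.00.
Month 1: interest £213.88; balance after payment £18,543.88.
Month 2: interest £179.26; balance after payment £14,928.13.

£14,928.13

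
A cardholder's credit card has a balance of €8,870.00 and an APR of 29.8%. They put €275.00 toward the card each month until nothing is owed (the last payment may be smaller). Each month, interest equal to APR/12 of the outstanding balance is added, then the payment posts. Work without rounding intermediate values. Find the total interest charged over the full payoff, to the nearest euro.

€9,229

Monthly rate r = 29.8%/12 = 2.48333% = 0.0248333.
Payoff takes n = ⌈−ln(1 − rB₀/P)/ln(1+r)⌉ = ⌈65.813⌉ = 66 payments; the last is €224.05.
Total paid = 65·€275.00 + €224.05 = €18,099.05.
Total interest = total paid − principal = €18,099.05 − €8,870.00 = €9,229.05.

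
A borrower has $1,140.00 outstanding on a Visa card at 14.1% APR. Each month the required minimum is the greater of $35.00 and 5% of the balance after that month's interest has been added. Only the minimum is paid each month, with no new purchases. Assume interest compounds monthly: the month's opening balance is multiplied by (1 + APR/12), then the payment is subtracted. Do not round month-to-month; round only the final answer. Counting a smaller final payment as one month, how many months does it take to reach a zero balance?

Monthly rate r = 14.1%/12 = 1.175% = 0.01175.
While 5% of the post-interest balance exceeds $35.00, each month B ← (B·(1+r))·(1 − 0.05), i.e. B shrinks by the factor (1+r)·0.95 = 0.96116.
This holds for months 1–13. Entering month 14 the balance is $681.18; 5% of the post-interest balance is now below $35.00, so the flat $35.00 minimum applies from here.
From month 14 a fixed $35.00 at rate r clears $681.18 in 23 more payments. Total: 13 + 23 = 36 months.

36 months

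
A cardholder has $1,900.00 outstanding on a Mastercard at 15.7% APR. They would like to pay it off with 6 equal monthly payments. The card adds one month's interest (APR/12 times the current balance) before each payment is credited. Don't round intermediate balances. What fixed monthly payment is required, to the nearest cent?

Monthly rate r = 15.7%/12 = 1.30833% = 0.0130833.
Level-payment amortization: P = B₀·r / (1 − (1+r)^(−n)) = 1900.00·0.0130833 / (1 − 1.01308^(−6)).
Denominator 1 − (1+r)^(−6) = 0.0750271699.
P = 24.8583 / 0.0750271699 ≈ 331.32.

$331.32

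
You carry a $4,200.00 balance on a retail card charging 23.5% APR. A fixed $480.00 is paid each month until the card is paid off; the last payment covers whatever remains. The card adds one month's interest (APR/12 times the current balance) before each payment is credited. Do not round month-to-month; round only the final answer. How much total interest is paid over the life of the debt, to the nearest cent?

$453.04

Monthly rate r = 23.5%/12 = 1.95833% = 0.0195833.
Payoff takes n = ⌈−ln(1 − rB₀/P)/ln(1+r)⌉ = ⌈9.692⌉ = 10 payments; the last is $333.04.
Total paid = 9·$480.00 + $333.04 = $4,653.04.
Total interest = total paid − principal = $4,653.04 − $4,200.00 = $453.04.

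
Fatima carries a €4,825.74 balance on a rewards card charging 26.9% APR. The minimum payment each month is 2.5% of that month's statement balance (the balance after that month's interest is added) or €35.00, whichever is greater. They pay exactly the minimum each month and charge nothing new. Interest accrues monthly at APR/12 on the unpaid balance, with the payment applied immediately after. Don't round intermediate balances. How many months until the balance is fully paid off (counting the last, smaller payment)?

Monthly rate r = 26.9%/12 = 2.24167% = 0.0224167.
While 2.5% of the post-interest balance exceeds €35.00, each month B ← (B·(1+r))·(1 − 0.025), i.e. B shrinks by the factor (1+r)·0.975 = 0.99686.
This holds for months 1–401. Entering month 402 the balance is €1,365.25; 2.5% of the post-interest balance is now below €35.00, so the flat €35.00 minimum applies from here.
From month 402 a fixed €35.00 at rate r clears €1,365.25 in 94 more payments. Total: 401 + 94 = 495 months.

495 months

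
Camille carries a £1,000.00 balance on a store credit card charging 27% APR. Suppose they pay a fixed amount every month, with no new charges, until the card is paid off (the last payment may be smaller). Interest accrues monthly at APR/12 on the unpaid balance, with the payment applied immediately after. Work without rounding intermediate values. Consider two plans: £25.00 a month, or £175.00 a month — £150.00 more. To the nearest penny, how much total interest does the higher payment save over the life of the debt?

Monthly rate r = 27%/12 = 2.25% = 0.0225.
At £25.00/mo: n = ⌈−ln(1 − rB₀/P)/ln(1+r)⌉ = 104 payments (last £12.17); total interest = total paid − £1,000.00 = £1,587.17.
At £175.00/mo: 7 payments (last £32.68); total interest £82.68.
Interest saved = £1,587.17 − £82.68 = £1,504.49.

£1,504.49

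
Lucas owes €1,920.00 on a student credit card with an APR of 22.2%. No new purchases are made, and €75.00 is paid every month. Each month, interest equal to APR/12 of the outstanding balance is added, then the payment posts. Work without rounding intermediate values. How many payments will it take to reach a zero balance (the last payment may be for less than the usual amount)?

Monthly rate r = 22.2%/12 = 1.85% = 0.0185.
Recurrence: B ← B·(1+r) − €75.00.
Month 1: interest €35.52; balance after payment €1,880.52.
Month 2: interest €34.79; balance after payment €1,840.31.
Closed form: n = −ln(1 − rB₀/P)/ln(1+r) = −ln(0.5264)/ln(1.0185) ≈ 35.006, so the balance reaches zero during payment 36.

36 payments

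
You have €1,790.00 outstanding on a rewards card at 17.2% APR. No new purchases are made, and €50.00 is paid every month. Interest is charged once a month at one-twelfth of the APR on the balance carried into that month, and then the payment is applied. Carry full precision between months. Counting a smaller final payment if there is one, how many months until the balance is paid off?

51 months

Monthly rate r = 17.2%/12 = 1.43333% = 0.0143333.
Recurrence: B ← B·(1+r) − €50.00.
Month 1: interest €25.66; balance after payment €1,765.66.
Month 2: interest €25.31; balance after payment €1,740.96.
Closed form: n = −ln(1 − rB₀/P)/ln(1+r) = −ln(0.48687)/ln(1.01433) ≈ 50.575, so the balance reaches zero during payment 51.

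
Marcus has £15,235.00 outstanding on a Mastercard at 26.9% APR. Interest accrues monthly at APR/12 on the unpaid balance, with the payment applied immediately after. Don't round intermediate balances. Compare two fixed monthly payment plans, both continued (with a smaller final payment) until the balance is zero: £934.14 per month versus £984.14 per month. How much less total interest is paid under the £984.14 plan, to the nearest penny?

£255.39

Monthly rate r = 26.9%/12 = 2.24167% = 0.0224167.
At £934.14/mo: n = ⌈−ln(1 − rB₀/P)/ln(1+r)⌉ = 21 payments (last £495.05); total interest = total paid − £15,235.00 = £3,942.85.
At £984.14/mo: 20 payments (last £223.80); total interest £3,687.46.
Interest saved = £3,942.85 − £3,687.46 = £255.39.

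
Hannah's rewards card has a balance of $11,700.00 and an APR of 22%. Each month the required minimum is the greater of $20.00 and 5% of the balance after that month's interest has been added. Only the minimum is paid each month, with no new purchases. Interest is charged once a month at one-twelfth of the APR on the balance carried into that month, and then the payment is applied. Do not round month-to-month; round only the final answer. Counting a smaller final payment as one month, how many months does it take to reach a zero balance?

128 months

Monthly rate r = 22%/12 = 1.83333% = 0.0183333.
While 5% of the post-interest balance exceeds $20.00, each month B ← (B·(1+r))·(1 − 0.05), i.e. B shrinks by the factor (1+r)·0.95 = 0.96742.
This holds for months 1–103. Entering month 104 the balance is $385.82; 5% of the post-interest balance is now below $20.00, so the flat $20.00 minimum applies from here.
From month 104 a fixed $20.00 at rate r clears $385.82 in 25 more payments. Total: 103 + 25 = 128 months.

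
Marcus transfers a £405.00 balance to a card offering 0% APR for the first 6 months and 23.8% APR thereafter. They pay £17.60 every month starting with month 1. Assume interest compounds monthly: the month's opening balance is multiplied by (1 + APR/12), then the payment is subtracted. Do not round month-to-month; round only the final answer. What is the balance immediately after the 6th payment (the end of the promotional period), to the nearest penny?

£299.40

Promo months 1–6 at r₀ = 0%/12 = 0; months 7+ at r₁ = 23.8%/12 = 0.0198333.
After month 6 (no interest yet): B = £405.00 − 6·£17.60 = £299.40.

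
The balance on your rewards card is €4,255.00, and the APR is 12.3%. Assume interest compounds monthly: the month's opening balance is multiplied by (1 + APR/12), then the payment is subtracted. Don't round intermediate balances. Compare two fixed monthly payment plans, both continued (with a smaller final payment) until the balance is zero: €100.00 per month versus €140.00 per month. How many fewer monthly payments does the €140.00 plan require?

Monthly rate r = 12.3%/12 = 1.025% = 0.01025.
At €100.00/mo: n = ⌈−ln(1 − rB₀/P)/ln(1+r)⌉ = 57 payments (last €18.38); total interest = total paid − €4,255.00 = €1,363.38.
At €140.00/mo: 37 payments (last €84.70); total interest €869.70.
Payments saved = 57 − 37 = 20.

20 fewer payments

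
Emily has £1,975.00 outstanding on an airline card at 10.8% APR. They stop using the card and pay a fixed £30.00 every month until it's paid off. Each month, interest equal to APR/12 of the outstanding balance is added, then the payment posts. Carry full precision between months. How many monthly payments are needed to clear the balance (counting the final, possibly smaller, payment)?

101 months

Monthly rate r = 10.8%/12 = 0.9% = 0.009.
Recurrence: B ← B·(1+r) − £30.00.
Month 1: interest £17.78; balance after payment £1,962.78.
Month 2: interest £17.66; balance after payment £1,950.44.
Closed form: n = −ln(1 − rB₀/P)/ln(1+r) = −ln(0.4075)/ln(1.009) ≈ 100.194, so the balance reaches zero during payment 101.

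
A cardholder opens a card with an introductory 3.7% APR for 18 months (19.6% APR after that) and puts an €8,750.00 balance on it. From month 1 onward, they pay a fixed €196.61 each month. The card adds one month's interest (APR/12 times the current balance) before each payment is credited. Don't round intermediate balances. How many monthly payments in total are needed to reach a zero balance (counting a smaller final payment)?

Promo months 1–18 at r₀ = 3.7%/12 = 0.00308333; months 19+ at r₁ = 19.6%/12 = 0.0163333.
After month 18: iterate B ← B·(1+r₀) − €196.61 for 18 months → €5,615.29.
Then at r₁ with €196.61/mo: n₂ = −ln(1 − r₁·B/P)/ln(1+r₁) ≈ 38.78 → 39 more payments.

57 payments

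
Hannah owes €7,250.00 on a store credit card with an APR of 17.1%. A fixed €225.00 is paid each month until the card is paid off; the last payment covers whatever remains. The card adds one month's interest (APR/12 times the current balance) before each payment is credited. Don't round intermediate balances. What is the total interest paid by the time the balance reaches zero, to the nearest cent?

Monthly rate r = 17.1%/12 = 1.425% = 0.01425.
Payoff takes n = ⌈−ln(1 − rB₀/P)/ln(1+r)⌉ = ⌈43.440⌉ = 44 payments; the last is €99.28.
Total paid = 43·€225.00 + €99.28 = €9,774.28.
Total interest = total paid − principal = €9,774.28 − €7,250.00 = €2,524.28.

€2,524.28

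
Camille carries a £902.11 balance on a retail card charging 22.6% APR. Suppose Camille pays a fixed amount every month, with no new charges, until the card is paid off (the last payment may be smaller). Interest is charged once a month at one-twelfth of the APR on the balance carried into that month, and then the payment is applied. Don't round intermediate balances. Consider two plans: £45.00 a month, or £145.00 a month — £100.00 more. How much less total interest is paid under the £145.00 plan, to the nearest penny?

Monthly rate r = 22.6%/12 = 1.88333% = 0.0188333.
At £45.00/mo: n = ⌈−ln(1 − rB₀/P)/ln(1+r)⌉ = 26 payments (last £18.52); total interest = total paid − £902.11 = £241.41.
At £145.00/mo: 7 payments (last £98.79); total interest £66.68.
Interest saved = £241.41 − £66.68 = £174.73.

£174.73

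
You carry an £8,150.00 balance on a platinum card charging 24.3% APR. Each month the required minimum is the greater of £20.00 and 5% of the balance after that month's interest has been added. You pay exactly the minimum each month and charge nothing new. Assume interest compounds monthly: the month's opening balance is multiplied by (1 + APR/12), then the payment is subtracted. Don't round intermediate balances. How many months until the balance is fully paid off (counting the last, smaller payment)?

Monthly rate r = 24.3%/12 = 2.025% = 0.02025.
While 5% of the post-interest balance exceeds £20.00, each month B ← (B·(1+r))·(1 − 0.05), i.e. B shrinks by the factor (1+r)·0.95 = 0.96924.
This holds for months 1–98. Entering month 99 the balance is £381.35; 5% of the post-interest balance is now below £20.00, so the flat £20.00 minimum applies from here.
From month 99 a fixed £20.00 at rate r clears £381.35 in 25 more payments. Total: 98 + 25 = 123 months.

123 months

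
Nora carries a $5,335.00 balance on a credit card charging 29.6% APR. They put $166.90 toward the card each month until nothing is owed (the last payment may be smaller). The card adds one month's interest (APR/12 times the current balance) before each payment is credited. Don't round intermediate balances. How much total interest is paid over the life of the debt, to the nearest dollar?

Monthly rate r = 29.6%/12 = 2.46667% = 0.0246667.
Payoff takes n = ⌈−ln(1 − rB₀/P)/ln(1+r)⌉ = ⌈63.750⌉ = 64 payments; the last is $125.55.
Total paid = 63·$166.90 + $125.55 = $10,640.25.
Total interest = total paid − principal = $10,640.25 − $5,335.00 = $5,305.25.

$5,305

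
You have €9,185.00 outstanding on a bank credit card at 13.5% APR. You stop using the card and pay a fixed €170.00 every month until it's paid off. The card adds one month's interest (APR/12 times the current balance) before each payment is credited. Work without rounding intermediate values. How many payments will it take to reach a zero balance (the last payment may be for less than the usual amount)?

84 payments

Monthly rate r = 13.5%/12 = 1.125% = 0.01125.
Recurrence: B ← B·(1+r) − €170.00.
Month 1: interest €103.33; balance after payment €9,118.33.
Month 2: interest €102.58; balance after payment €9,050.91.
Closed form: n = −ln(1 − rB₀/P)/ln(1+r) = −ln(0.39217)/ln(1.01125) ≈ 83.673, so the balance reaches zero during payment 84.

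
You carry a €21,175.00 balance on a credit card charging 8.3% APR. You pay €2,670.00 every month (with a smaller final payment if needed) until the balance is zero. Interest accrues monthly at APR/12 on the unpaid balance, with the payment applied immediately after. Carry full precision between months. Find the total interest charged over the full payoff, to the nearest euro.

€680

Monthly rate r = 8.3%/12 = 0.691667% = 0.00691667.
Payoff takes n = ⌈−ln(1 − rB₀/P)/ln(1+r)⌉ = ⌈8.185⌉ = 9 payments; the last is €494.54.
Total paid = 8·€2,670.00 + €494.54 = €21,854.54.
Total interest = total paid − principal = €21,854.54 − €21,175.00 = €679.54.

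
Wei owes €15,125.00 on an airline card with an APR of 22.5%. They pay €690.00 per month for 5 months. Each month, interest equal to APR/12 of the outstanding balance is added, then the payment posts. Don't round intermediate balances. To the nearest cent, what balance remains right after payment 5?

Monthly rate r = 22.5%/12 = 1.875% = 0.01875.
Each month: B ← B·(1+r) − €690.00.
Month 1: interest €283.59; balance after payment €14,718.59.
Month 2: interest €275.97; balance after payment €14,304.57.
Month 3: interest €268.21; balance after payment €13,882.78.
Month 4: interest €260.30; balance after payment €13,453.08.
Month 5: interest €252.25; balance after payment €13,015.33.

€13,015.33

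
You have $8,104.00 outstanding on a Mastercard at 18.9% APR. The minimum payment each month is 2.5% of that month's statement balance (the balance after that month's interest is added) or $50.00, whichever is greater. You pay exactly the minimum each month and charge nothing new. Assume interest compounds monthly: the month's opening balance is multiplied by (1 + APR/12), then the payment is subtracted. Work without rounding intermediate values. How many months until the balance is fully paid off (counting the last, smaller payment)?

208 months

Monthly rate r = 18.9%/12 = 1.575% = 0.01575.
While 2.5% of the post-interest balance exceeds $50.00, each month B ← (B·(1+r))·(1 − 0.025), i.e. B shrinks by the factor (1+r)·0.975 = 0.99036.
This holds for months 1–147. Entering month 148 the balance is $1,950.03; 2.5% of the post-interest balance is now below $50.00, so the flat $50.00 minimum applies from here.
From month 148 a fixed $50.00 at rate r clears $1,950.03 in 61 more payments. Total: 147 + 61 = 208 months.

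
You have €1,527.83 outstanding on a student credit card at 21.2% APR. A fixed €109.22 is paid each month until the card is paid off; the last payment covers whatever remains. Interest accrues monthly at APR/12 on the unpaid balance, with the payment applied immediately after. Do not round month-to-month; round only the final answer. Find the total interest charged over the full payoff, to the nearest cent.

€242.71

Monthly rate r = 21.2%/12 = 1.76667% = 0.0176667.
Payoff takes n = ⌈−ln(1 − rB₀/P)/ln(1+r)⌉ = ⌈16.209⌉ = 17 payments; the last is €23.02.
Total paid = 16·€109.22 + €23.02 = €1,770.54.
Total interest = total paid − principal = €1,770.54 − €1,527.83 = €242.71.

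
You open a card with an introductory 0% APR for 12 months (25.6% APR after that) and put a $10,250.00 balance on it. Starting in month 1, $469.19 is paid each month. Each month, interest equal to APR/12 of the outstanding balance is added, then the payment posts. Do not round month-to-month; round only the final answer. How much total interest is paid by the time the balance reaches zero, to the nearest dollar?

Promo months 1–12 at r₀ = 0%/12 = 0; months 13+ at r₁ = 25.6%/12 = 0.0213333.
After month 12 (no interest yet): B = $10,250.00 − 12·$469.19 = $4,619.72.
Then at r₁ with $469.19/mo: n₂ = −ln(1 − r₁·B/P)/ln(1+r₁) ≈ 11.17 → 12 more payments.
Total paid = 23·$469.19 + $80.47 = $10,871.84; interest = $10,871.84 − $10,250.00 = $621.84.

$622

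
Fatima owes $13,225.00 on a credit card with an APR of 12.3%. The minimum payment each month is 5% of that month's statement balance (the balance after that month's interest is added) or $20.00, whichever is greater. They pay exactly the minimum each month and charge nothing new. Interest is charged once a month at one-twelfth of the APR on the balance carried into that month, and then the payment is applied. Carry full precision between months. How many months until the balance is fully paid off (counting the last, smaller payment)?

Monthly rate r = 12.3%/12 = 1.025% = 0.01025.
While 5% of the post-interest balance exceeds $20.00, each month B ← (B·(1+r))·(1 − 0.05), i.e. B shrinks by the factor (1+r)·0.95 = 0.95974.
This holds for months 1–86. Entering month 87 the balance is $385.93; 5% of the post-interest balance is now below $20.00, so the flat $20.00 minimum applies from here.
From month 87 a fixed $20.00 at rate r clears $385.93 in 22 more payments. Total: 86 + 22 = 108 months.

108 months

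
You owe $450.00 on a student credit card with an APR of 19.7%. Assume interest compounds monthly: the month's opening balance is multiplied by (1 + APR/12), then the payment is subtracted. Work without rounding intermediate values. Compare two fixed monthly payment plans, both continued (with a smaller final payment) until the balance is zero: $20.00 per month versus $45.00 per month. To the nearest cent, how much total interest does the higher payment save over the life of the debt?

Monthly rate r = 19.7%/12 = 1.64167% = 0.0164167.
At $20.00/mo: n = ⌈−ln(1 − rB₀/P)/ln(1+r)⌉ = 29 payments (last $6.31); total interest = total paid − $450.00 = $116.31.
At $45.00/mo: 12 payments (last $0.58); total interest $45.58.
Interest saved = $116.31 − $45.58 = $70.73.

$70.73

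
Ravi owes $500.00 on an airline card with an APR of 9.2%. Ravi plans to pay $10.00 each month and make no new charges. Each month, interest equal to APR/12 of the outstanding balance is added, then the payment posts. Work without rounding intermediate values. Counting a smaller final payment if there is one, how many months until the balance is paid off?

Monthly rate r = 9.2%/12 = 0.766667% = 0.00766667.
Recurrence: B ← B·(1+r) − $10.00.
Month 1: interest $3.83; balance after payment $493.83.
Month 2: interest $3.79; balance after payment $487.62.
Closed form: n = −ln(1 − rB₀/P)/ln(1+r) = −ln(0.61667)/ln(1.00767) ≈ 63.297, so the balance reaches zero during payment 64.

64 payments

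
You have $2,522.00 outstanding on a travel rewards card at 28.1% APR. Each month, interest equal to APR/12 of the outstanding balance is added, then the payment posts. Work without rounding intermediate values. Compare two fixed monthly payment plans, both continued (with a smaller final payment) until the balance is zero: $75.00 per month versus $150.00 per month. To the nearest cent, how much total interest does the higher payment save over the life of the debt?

$1,774.19

Monthly rate r = 28.1%/12 = 2.34167% = 0.0234167.
At $75.00/mo: n = ⌈−ln(1 − rB₀/P)/ln(1+r)⌉ = 67 payments (last $67.40); total interest = total paid − $2,522.00 = $2,495.40.
At $150.00/mo: 22 payments (last $93.21); total interest $721.21.
Interest saved = $2,495.40 − $721.21 = $1,774.19.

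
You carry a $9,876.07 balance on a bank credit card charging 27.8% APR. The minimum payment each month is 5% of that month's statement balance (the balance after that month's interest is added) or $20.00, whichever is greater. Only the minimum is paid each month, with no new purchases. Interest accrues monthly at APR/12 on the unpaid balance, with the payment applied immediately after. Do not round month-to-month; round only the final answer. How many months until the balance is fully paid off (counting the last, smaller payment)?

Monthly rate r = 27.8%/12 = 2.31667% = 0.0231667.
While 5% of the post-interest balance exceeds $20.00, each month B ← (B·(1+r))·(1 − 0.05), i.e. B shrinks by the factor (1+r)·0.95 = 0.97201.
This holds for months 1–114. Entering month 115 the balance is $388.12; 5% of the post-interest balance is now below $20.00, so the flat $20.00 minimum applies from here.
From month 115 a fixed $20.00 at rate r clears $388.12 in 27 more payments. Total: 114 + 27 = 141 months.

141 months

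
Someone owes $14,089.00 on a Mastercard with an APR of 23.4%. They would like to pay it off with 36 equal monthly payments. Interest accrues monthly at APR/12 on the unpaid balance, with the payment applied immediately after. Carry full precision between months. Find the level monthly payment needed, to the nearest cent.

$548.32

Monthly rate r = 23.4%/12 = 1.95% = 0.0195.
Level-payment amortization: P = B₀·r / (1 − (1+r)^(−n)) = 14089.00·0.0195 / (1 − 1.0195^(−36)).
Denominator 1 − (1+r)^(−36) = 0.501046911.
P = 274.736 / 0.501046911 ≈ 548.32.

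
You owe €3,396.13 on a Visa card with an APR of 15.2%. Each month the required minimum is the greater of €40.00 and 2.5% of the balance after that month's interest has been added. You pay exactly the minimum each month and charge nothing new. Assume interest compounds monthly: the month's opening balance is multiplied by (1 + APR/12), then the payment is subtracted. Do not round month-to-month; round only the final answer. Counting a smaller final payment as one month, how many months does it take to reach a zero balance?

Monthly rate r = 15.2%/12 = 1.26667% = 0.0126667.
While 2.5% of the post-interest balance exceeds €40.00, each month B ← (B·(1+r))·(1 − 0.025), i.e. B shrinks by the factor (1+r)·0.975 = 0.98735.
This holds for months 1–61. Entering month 62 the balance is €1,562.15; 2.5% of the post-interest balance is now below €40.00, so the flat €40.00 minimum applies from here.
From month 62 a fixed €40.00 at rate r clears €1,562.15 in 55 more payments. Total: 61 + 55 = 116 months.

116 months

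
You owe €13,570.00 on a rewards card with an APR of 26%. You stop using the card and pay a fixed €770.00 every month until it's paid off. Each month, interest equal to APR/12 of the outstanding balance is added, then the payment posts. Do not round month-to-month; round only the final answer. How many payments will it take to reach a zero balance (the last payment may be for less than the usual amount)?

Monthly rate r = 26%/12 = 2.16667% = 0.0216667.
Recurrence: B ← B·(1+r) − €770.00.
Month 1: interest €294.02; balance after payment €13,094.02.
Month 2: interest €283.70; balance after payment €12,607.72.
Closed form: n = −ln(1 − rB₀/P)/ln(1+r) = −ln(0.61816)/ln(1.02167) ≈ 22.440, so the balance reaches zero during payment 23.

23 months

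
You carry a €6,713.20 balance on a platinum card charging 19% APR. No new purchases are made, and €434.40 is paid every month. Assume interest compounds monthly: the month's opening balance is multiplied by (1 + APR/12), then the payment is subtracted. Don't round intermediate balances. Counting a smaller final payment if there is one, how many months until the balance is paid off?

18 months

Monthly rate r = 19%/12 = 1.58333% = 0.0158333.
Recurrence: B ← B·(1+r) − €434.40.
Month 1: interest €106.29; balance after payment €6,385.09.
Month 2: interest €101.10; balance after payment €6,051.79.
Closed form: n = −ln(1 − rB₀/P)/ln(1+r) = −ln(0.75531)/ln(1.01583) ≈ 17.864, so the balance reaches zero during payment 18.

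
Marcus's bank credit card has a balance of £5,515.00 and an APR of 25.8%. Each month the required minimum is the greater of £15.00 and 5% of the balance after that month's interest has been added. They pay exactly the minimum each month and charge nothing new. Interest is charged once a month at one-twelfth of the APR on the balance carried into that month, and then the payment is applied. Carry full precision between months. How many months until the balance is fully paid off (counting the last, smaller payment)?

124 months

Monthly rate r = 25.8%/12 = 2.15% = 0.0215.
While 5% of the post-interest balance exceeds £15.00, each month B ← (B·(1+r))·(1 − 0.05), i.e. B shrinks by the factor (1+r)·0.95 = 0.97042.
This holds for months 1–98. Entering month 99 the balance is £290.95; 5% of the post-interest balance is now below £15.00, so the flat £15.00 minimum applies from here.
From month 99 a fixed £15.00 at rate r clears £290.95 in 26 more payments. Total: 98 + 26 = 124 months.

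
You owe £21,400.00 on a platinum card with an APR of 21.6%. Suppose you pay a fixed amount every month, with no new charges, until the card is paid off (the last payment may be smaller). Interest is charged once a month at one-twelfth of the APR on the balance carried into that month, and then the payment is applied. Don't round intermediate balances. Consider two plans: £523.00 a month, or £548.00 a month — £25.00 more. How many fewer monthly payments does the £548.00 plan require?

Monthly rate r = 21.6%/12 = 1.8% = 0.018.
At £523.00/mo: n = ⌈−ln(1 − rB₀/P)/ln(1+r)⌉ = 75 payments (last £400.25); total interest = total paid − £21,400.00 = £17,702.25.
At £548.00/mo: 69 payments (last £19.78); total interest £15,883.78.
Payments saved = 75 − 69 = 6.

6 fewer payments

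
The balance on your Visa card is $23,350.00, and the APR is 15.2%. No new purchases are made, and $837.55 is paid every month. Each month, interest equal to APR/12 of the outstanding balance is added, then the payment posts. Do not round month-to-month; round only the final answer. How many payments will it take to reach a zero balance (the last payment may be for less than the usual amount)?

35 payments

Monthly rate r = 15.2%/12 = 1.26667% = 0.0126667.
Recurrence: B ← B·(1+r) − $837.55.
Month 1: interest $295.77; balance after payment $22,808.22.
Month 2: interest $288.90; balance after payment $22,259.57.
Closed form: n = −ln(1 − rB₀/P)/ln(1+r) = −ln(0.64687)/ln(1.01267) ≈ 34.608, so the balance reaches zero during payment 35.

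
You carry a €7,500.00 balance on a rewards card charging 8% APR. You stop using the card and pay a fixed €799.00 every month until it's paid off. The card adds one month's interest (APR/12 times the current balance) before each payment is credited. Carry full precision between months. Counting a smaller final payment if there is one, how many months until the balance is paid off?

Monthly rate r = 8%/12 = 0.666667% = 0.00666667.
Recurrence: B ← B·(1+r) − €799.00.
Month 1: interest €50.00; balance after payment €6,751.00.
Month 2: interest €45.01; balance after payment €5,997.01.
Closed form: n = −ln(1 − rB₀/P)/ln(1+r) = −ln(0.93742)/ln(1.00667) ≈ 9.726, so the balance reaches zero during payment 10.

10 payments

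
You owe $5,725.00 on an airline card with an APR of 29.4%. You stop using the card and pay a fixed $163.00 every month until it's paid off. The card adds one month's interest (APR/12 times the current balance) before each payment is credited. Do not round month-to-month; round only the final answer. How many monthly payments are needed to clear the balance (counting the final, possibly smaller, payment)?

Monthly rate r = 29.4%/12 = 2.45% = 0.0245.
Recurrence: B ← B·(1+r) − $163.00.
Month 1: interest $140.26; balance after payment $5,702.26.
Month 2: interest $139.71; balance after payment $5,678.97.
Closed form: n = −ln(1 − rB₀/P)/ln(1+r) = −ln(0.13949)/ln(1.0245) ≈ 81.378, so the balance reaches zero during payment 82.

82 months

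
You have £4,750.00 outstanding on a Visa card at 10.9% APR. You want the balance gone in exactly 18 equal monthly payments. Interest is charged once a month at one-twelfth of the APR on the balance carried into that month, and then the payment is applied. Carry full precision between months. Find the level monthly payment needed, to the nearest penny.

Monthly rate r = 10.9%/12 = 0.908333% = 0.00908333.
Level-payment amortization: P = B₀·r / (1 − (1+r)^(−n)) = 4750.00·0.00908333 / (1 − 1.00908^(−18)).
Denominator 1 − (1+r)^(−18) = 0.150206503.
P = 43.1458 / 0.150206503 ≈ 287.24.

£287.24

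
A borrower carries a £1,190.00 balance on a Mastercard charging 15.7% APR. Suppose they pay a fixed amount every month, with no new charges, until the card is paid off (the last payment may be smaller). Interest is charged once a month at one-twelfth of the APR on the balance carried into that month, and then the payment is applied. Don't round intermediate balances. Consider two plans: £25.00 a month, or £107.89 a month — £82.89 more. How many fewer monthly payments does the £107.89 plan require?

Monthly rate r = 15.7%/12 = 1.30833% = 0.0130833.
At £25.00/mo: n = ⌈−ln(1 − rB₀/P)/ln(1+r)⌉ = 76 payments (last £0.01); total interest = total paid − £1,190.00 = £685.01.
At £107.89/mo: 12 payments (last £106.74); total interest £103.53.
Payments saved = 76 − 12 = 64.

64 fewer payments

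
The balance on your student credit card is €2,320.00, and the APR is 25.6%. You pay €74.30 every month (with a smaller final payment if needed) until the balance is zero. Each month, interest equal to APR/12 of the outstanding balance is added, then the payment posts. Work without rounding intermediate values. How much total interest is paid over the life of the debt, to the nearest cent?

€1,541.27

Monthly rate r = 25.6%/12 = 2.13333% = 0.0213333.
Payoff takes n = ⌈−ln(1 − rB₀/P)/ln(1+r)⌉ = ⌈51.968⌉ = 52 payments; the last is €71.97.
Total paid = 51·€74.30 + €71.97 = €3,861.27.
Total interest = total paid − principal = €3,861.27 − €2,320.00 = €1,541.27.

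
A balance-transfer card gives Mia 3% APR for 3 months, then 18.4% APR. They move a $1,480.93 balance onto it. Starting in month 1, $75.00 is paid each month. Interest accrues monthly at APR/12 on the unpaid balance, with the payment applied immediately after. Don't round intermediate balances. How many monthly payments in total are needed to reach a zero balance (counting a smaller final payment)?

23 payments

Promo months 1–3 at r₀ = 3%/12 = 0.0025; months 4+ at r₁ = 18.4%/12 = 0.0153333.
After month 3: iterate B ← B·(1+r₀) − $75.00 for 3 months → $1,266.50.
Then at r₁ with $75.00/mo: n₂ = −ln(1 − r₁·B/P)/ln(1+r₁) ≈ 19.69 → 20 more payments.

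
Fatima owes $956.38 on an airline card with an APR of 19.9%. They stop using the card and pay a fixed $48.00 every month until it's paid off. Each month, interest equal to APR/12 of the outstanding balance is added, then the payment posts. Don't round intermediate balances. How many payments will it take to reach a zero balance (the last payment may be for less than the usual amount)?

25 payments

Monthly rate r = 19.9%/12 = 1.65833% = 0.0165833.
Recurrence: B ← B·(1+r) − $48.00.
Month 1: interest $15.86; balance after payment $924.24.
Month 2: interest $15.33; balance after payment $891.57.
Closed form: n = −ln(1 − rB₀/P)/ln(1+r) = −ln(0.66958)/ln(1.01658) ≈ 24.387, so the balance reaches zero during payment 25.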